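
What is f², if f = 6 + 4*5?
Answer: 676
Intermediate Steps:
f = 26 (f = 6 + 20 = 26)
f² = 26² = 676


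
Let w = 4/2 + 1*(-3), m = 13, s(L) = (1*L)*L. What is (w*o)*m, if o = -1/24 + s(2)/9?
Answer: -377/72 ≈ -5.2361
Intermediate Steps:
s(L) = L² (s(L) = L*L = L²)
o = 29/72 (o = -1/24 + 2²/9 = -1*1/24 + 4*(⅑) = -1/24 + 4/9 = 29/72 ≈ 0.40278)
w = -1 (w = 4*(½) - 3 = 2 - 3 = -1)
(w*o)*m = -1*29/72*13 = -29/72*13 = -377/72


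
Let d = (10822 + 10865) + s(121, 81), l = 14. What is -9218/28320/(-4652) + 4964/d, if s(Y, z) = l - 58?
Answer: 327089949067/1425674621760 ≈ 0.22943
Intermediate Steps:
s(Y, z) = -44 (s(Y, z) = 14 - 58 = -44)
d = 21643 (d = (10822 + 10865) - 44 = 21687 - 44 = 21643)
-9218/28320/(-4652) + 4964/d = -9218/28320/(-4652) + 4964/21643 = -9218*1/28320*(-1/4652) + 4964*(1/21643) = -4609/14160*(-1/4652) + 4964/21643 = 4609/65872320 + 4964/21643 = 327089949067/1425674621760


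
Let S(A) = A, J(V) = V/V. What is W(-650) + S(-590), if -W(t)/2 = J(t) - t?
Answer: -1892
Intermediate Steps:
J(V) = 1
W(t) = -2 + 2*t (W(t) = -2*(1 - t) = -2 + 2*t)
W(-650) + S(-590) = (-2 + 2*(-650)) - 590 = (-2 - 1300) - 590 = -1302 - 590 = -1892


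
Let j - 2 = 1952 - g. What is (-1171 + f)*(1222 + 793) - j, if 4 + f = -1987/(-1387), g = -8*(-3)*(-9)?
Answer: -3282901860/1387 ≈ -2.3669e+6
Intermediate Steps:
g = -216 (g = 24*(-9) = -216)
f = -3561/1387 (f = -4 - 1987/(-1387) = -4 - 1987*(-1/1387) = -4 + 1987/1387 = -3561/1387 ≈ -2.5674)
j = 2170 (j = 2 + (1952 - 1*(-216)) = 2 + (1952 + 216) = 2 + 2168 = 2170)
(-1171 + f)*(1222 + 793) - j = (-1171 - 3561/1387)*(1222 + 793) - 1*2170 = -1627738/1387*2015 - 2170 = -3279892070/1387 - 2170 = -3282901860/1387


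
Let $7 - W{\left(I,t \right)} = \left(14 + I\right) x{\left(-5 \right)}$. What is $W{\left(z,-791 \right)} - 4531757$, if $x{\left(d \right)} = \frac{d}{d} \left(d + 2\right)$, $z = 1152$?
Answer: $-4528252$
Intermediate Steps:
$x{\left(d \right)} = 2 + d$ ($x{\left(d \right)} = 1 \left(2 + d\right) = 2 + d$)
$W{\left(I,t \right)} = 49 + 3 I$ ($W{\left(I,t \right)} = 7 - \left(14 + I\right) \left(2 - 5\right) = 7 - \left(14 + I\right) \left(-3\right) = 7 - \left(-42 - 3 I\right) = 7 + \left(42 + 3 I\right) = 49 + 3 I$)
$W{\left(z,-791 \right)} - 4531757 = \left(49 + 3 \cdot 1152\right) - 4531757 = \left(49 + 3456\right) - 4531757 = 3505 - 4531757 = -4528252$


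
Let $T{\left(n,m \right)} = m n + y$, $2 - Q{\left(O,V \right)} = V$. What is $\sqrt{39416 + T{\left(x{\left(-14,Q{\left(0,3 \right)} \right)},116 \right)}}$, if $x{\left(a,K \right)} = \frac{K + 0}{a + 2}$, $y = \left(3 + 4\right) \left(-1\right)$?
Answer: $\frac{4 \sqrt{22173}}{3} \approx 198.54$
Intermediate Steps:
$y = -7$ ($y = 7 \left(-1\right) = -7$)
$Q{\left(O,V \right)} = 2 - V$
$x{\left(a,K \right)} = \frac{K}{2 + a}$
$T{\left(n,m \right)} = -7 + m n$ ($T{\left(n,m \right)} = m n - 7 = -7 + m n$)
$\sqrt{39416 + T{\left(x{\left(-14,Q{\left(0,3 \right)} \right)},116 \right)}} = \sqrt{39416 - \left(7 - 116 \frac{2 - 3}{2 - 14}\right)} = \sqrt{39416 - \left(7 - 116 \frac{2 - 3}{-12}\right)} = \sqrt{39416 - \left(7 - 116 \left(\left(-1\right) \left(- \frac{1}{12}\right)\right)\right)} = \sqrt{39416 + \left(-7 + 116 \cdot \frac{1}{12}\right)} = \sqrt{39416 + \left(-7 + \frac{29}{3}\right)} = \sqrt{39416 + \frac{8}{3}} = \sqrt{\frac{118256}{3}} = \frac{4 \sqrt{22173}}{3}$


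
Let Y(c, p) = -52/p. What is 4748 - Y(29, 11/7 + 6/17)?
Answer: 1093480/229 ≈ 4775.0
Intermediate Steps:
4748 - Y(29, 11/7 + 6/17) = 4748 - (-52)/(11/7 + 6/17) = 4748 - (-52)/229/119 = 4748 - (-52)*119/229 = 4748 - 1*(-6188/229) = 4748 + 6188/229 = 1093480/229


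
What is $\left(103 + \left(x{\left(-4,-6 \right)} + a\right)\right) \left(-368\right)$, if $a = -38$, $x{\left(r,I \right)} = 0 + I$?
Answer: $-21712$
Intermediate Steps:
$x{\left(r,I \right)} = I$
$\left(103 + \left(x{\left(-4,-6 \right)} + a\right)\right) \left(-368\right) = \left(103 - 44\right) \left(-368\right) = 59 \left(-368\right) = -21712$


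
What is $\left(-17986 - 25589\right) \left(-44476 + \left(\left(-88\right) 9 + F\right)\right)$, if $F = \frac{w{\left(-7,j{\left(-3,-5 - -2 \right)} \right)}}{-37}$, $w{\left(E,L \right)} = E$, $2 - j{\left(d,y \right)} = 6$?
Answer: $\frac{72984159675}{37} \approx 1.9725 \cdot 10^{9}$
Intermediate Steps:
$j{\left(d,y \right)} = -4$ ($j{\left(d,y \right)} = 2 - 6 = -4$)
$F = \frac{7}{37}$ ($F = - \frac{7}{-37} = \left(-7\right) \left(- \frac{1}{37}\right) = \frac{7}{37} \approx 0.18919$)
$\left(-17986 - 25589\right) \left(-44476 + \left(\left(-88\right) 9 + F\right)\right) = \left(-17986 - 25589\right) \left(-44476 + \left(\left(-88\right) 9 + \frac{7}{37}\right)\right) = - 43575 \left(-44476 + \left(-792 + \frac{7}{37}\right)\right) = - 43575 \left(-44476 - \frac{29297}{37}\right) = \left(-43575\right) \left(- \frac{1674909}{37}\right) = \frac{72984159675}{37}$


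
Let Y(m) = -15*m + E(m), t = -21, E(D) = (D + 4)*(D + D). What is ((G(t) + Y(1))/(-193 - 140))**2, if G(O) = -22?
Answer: 9/1369 ≈ 0.0065741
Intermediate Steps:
E(D) = 2*D*(4 + D) (E(D) = (4 + D)*(2*D) = 2*D*(4 + D))
Y(m) = -15*m + 2*m*(4 + m)
((G(t) + Y(1))/(-193 - 140))**2 = ((-22 + 1*(-7 + 2*1))/(-193 - 140))**2 = ((-22 + 1*(-7 + 2))/(-333))**2 = ((-22 + 1*(-5))*(-1/333))**2 = ((-22 - 5)*(-1/333))**2 = (-27*(-1/333))**2 = (3/37)**2 = 9/1369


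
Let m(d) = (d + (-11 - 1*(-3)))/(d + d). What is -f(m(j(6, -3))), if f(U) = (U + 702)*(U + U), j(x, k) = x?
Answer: 4211/18 ≈ 233.94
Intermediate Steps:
m(d) = (-8 + d)/(2*d) (m(d) = (d + (-11 + 3))/((2*d)) = (d - 8)*(1/(2*d)) = (-8 + d)*(1/(2*d)) = (-8 + d)/(2*d))
f(U) = 2*U*(702 + U) (f(U) = (702 + U)*(2*U) = 2*U*(702 + U))
-f(m(j(6, -3))) = -2*(1/2)*(-8 + 6)/6*(702 + (1/2)*(-8 + 6)/6) = -2*(1/2)*(1/6)*(-2)*(702 + (1/2)*(1/6)*(-2)) = -2*(-1)*(702 - 1/6)/6 = -2*(-1)*4211/(6*6) = -1*(-4211/18) = 4211/18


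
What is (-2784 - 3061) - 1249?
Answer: -7094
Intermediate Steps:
(-2784 - 3061) - 1249 = -5845 - 1249 = -7094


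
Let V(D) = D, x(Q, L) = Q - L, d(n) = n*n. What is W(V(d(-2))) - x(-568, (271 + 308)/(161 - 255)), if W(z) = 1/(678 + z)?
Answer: 9004640/16027 ≈ 561.84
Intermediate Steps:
d(n) = n**2
W(V(d(-2))) - x(-568, (271 + 308)/(161 - 255)) = 1/(678 + (-2)**2) - (-568 - (271 + 308)/(161 - 255)) = 1/(678 + 4) - (-568 - 579/(-94)) = 1/682 - (-568 - 579*(-1)/94) = 1/682 - (-568 - 1*(-579/94)) = 1/682 - (-568 + 579/94) = 1/682 - 1*(-52813/94) = 1/682 + 52813/94 = 9004640/16027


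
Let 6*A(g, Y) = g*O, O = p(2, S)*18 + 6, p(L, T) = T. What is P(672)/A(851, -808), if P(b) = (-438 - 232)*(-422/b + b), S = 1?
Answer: -75569635/571872 ≈ -132.14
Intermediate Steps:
P(b) = -670*b + 282740/b (P(b) = -670*(b - 422/b) = -670*b + 282740/b)
O = 24 (O = 1*18 + 6 = 18 + 6 = 24)
A(g, Y) = 4*g (A(g, Y) = (g*24)/6 = (24*g)/6 = 4*g)
P(672)/A(851, -808) = (-670*672 + 282740/672)/((4*851)) = (-450240 + 282740*(1/672))/3404 = (-450240 + 70685/168)*(1/3404) = -75569635/168*1/3404 = -75569635/571872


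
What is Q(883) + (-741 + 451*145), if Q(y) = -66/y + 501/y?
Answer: 57089917/883 ≈ 64655.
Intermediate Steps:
Q(y) = 435/y
Q(883) + (-741 + 451*145) = 435/883 + (-741 + 451*145) = 435*(1/883) + (-741 + 65395) = 435/883 + 64654 = 57089917/883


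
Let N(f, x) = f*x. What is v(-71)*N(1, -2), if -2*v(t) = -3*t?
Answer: 213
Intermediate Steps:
v(t) = 3*t/2 (v(t) = -(-3)*t/2 = 3*t/2)
v(-71)*N(1, -2) = ((3/2)*(-71))*(1*(-2)) = -213/2*(-2) = 213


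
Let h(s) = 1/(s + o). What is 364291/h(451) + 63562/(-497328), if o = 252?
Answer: 63681998196691/248664 ≈ 2.5610e+8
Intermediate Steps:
h(s) = 1/(252 + s) (h(s) = 1/(s + 252) = 1/(252 + s))
364291/h(451) + 63562/(-497328) = 364291/(1/(252 + 451)) + 63562/(-497328) = 364291/(1/703) + 63562*(-1/497328) = 364291/(1/703) - 31781/248664 = 364291*703 - 31781/248664 = 256096573 - 31781/248664 = 63681998196691/248664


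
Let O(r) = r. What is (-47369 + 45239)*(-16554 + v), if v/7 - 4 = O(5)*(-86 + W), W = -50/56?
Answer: 83356485/2 ≈ 4.1678e+7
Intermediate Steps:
W = -25/28 (W = -50*1/56 = -25/28 ≈ -0.89286)
v = -12053/4 (v = 28 + 7*(5*(-86 - 25/28)) = 28 + 7*(5*(-2433/28)) = 28 + 7*(-12165/28) = 28 - 12165/4 = -12053/4 ≈ -3013.3)
(-47369 + 45239)*(-16554 + v) = (-47369 + 45239)*(-16554 - 12053/4) = -2130*(-78269/4) = 83356485/2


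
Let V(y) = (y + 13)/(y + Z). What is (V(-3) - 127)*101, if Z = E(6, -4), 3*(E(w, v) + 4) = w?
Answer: -13029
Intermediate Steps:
E(w, v) = -4 + w/3
Z = -2 (Z = -4 + (1/3)*6 = -4 + 2 = -2)
V(y) = (13 + y)/(-2 + y) (V(y) = (y + 13)/(y - 2) = (13 + y)/(-2 + y))
(V(-3) - 127)*101 = ((13 - 3)/(-2 - 3) - 127)*101 = (10/(-5) - 127)*101 = (-1/5*10 - 127)*101 = (-2 - 127)*101 = -129*101 = -13029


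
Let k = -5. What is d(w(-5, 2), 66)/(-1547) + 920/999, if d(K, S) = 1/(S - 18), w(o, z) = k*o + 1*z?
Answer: 22771507/24727248 ≈ 0.92091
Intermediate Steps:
w(o, z) = z - 5*o (w(o, z) = -5*o + 1*z = -5*o + z = z - 5*o)
d(K, S) = 1/(-18 + S)
d(w(-5, 2), 66)/(-1547) + 920/999 = 1/((-18 + 66)*(-1547)) + 920/999 = -1/1547/48 + 920*(1/999) = (1/48)*(-1/1547) + 920/999 = -1/74256 + 920/999 = 22771507/24727248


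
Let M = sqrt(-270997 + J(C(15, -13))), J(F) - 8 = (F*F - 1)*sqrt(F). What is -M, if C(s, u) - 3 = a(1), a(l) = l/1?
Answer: -I*sqrt(270959) ≈ -520.54*I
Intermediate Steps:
a(l) = l (a(l) = l*1 = l)
C(s, u) = 4 (C(s, u) = 3 + 1 = 4)
J(F) = 8 + sqrt(F)*(-1 + F**2) (J(F) = 8 + (F*F - 1)*sqrt(F) = 8 + (F**2 - 1)*sqrt(F) = 8 + (-1 + F**2)*sqrt(F) = 8 + sqrt(F)*(-1 + F**2))
M = I*sqrt(270959) (M = sqrt(-270997 + (8 + 4**(5/2) - sqrt(4))) = sqrt(-270997 + (8 + 32 - 1*2)) = sqrt(-270997 + (8 + 32 - 2)) = sqrt(-270997 + 38) = sqrt(-270959) = I*sqrt(270959) ≈ 520.54*I)
-M = -I*sqrt(270959)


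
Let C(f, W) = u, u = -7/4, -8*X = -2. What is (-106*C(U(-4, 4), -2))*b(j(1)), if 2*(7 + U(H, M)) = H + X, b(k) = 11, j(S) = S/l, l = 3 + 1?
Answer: 4081/2 ≈ 2040.5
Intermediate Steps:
l = 4
X = 1/4 (X = -1/8*(-2) = 1/4 ≈ 0.25000)
j(S) = S/4
U(H, M) = -55/8 + H/2 (U(H, M) = -7 + (H + 1/4)/2 = -7 + (1/4 + H)/2 = -7 + (1/8 + H/2) = -55/8 + H/2)
u = -7/4 (u = -7*1/4 = -7/4 ≈ -1.7500)
C(f, W) = -7/4
(-106*C(U(-4, 4), -2))*b(j(1)) = -106*(-7/4)*11 = (371/2)*11 = 4081/2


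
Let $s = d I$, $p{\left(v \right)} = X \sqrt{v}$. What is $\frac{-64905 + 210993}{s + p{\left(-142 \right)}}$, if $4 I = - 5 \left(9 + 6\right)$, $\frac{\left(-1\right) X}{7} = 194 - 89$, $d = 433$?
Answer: $- \frac{84341472}{10142297} + \frac{38177664 i \sqrt{142}}{50711485} \approx -8.3158 + 8.9711 i$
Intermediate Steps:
$X = -735$ ($X = - 7 \left(194 - 89\right) = \left(-7\right) 105 = -735$)
$I = - \frac{75}{4}$ ($I = \frac{\left(-5\right) \left(9 + 6\right)}{4} = \frac{\left(-5\right) 15}{4} = \frac{1}{4} \left(-75\right) = - \frac{75}{4} \approx -18.75$)
$p{\left(v \right)} = - 735 \sqrt{v}$
$s = - \frac{32475}{4}$ ($s = 433 \left(- \frac{75}{4}\right) = - \frac{32475}{4} \approx -8118.8$)
$\frac{-64905 + 210993}{s + p{\left(-142 \right)}} = \frac{-64905 + 210993}{- \frac{32475}{4} - 735 \sqrt{-142}} = \frac{146088}{- \frac{32475}{4} - 735 i \sqrt{142}}$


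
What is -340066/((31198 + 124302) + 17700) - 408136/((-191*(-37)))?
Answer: -36546200811/612002200 ≈ -59.716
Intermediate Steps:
-340066/((31198 + 124302) + 17700) - 408136/((-191*(-37))) = -340066/(155500 + 17700) - 408136/7067 = -340066/173200 - 408136*1/7067 = -340066*1/173200 - 408136/7067 = -170033/86600 - 408136/7067 = -36546200811/612002200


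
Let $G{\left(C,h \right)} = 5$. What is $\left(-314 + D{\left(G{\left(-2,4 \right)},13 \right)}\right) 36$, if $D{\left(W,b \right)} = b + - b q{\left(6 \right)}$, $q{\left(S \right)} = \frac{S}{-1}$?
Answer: $-8028$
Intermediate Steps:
$q{\left(S \right)} = - S$ ($q{\left(S \right)} = S \left(-1\right) = - S$)
$D{\left(W,b \right)} = 7 b$ ($D{\left(W,b \right)} = b + - b \left(\left(-1\right) 6\right) = b + - b \left(-6\right) = b + 6 b = 7 b$)
$\left(-314 + D{\left(G{\left(-2,4 \right)},13 \right)}\right) 36 = \left(-314 + 7 \cdot 13\right) 36 = \left(-314 + 91\right) 36 = \left(-223\right) 36 = -8028$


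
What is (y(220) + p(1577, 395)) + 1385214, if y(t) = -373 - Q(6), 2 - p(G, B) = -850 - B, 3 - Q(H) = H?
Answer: 1386091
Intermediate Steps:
Q(H) = 3 - H
p(G, B) = 852 + B (p(G, B) = 2 - (-850 - B) = 2 + (850 + B) = 852 + B)
y(t) = -370 (y(t) = -373 - (3 - 1*6) = -373 - (3 - 6) = -373 - 1*(-3) = -373 + 3 = -370)
(y(220) + p(1577, 395)) + 1385214 = (-370 + (852 + 395)) + 1385214 = (-370 + 1247) + 1385214 = 877 + 1385214 = 1386091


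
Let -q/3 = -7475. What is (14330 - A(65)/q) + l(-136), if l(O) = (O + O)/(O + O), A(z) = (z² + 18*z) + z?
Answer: 1648037/115 ≈ 14331.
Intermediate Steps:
A(z) = z² + 19*z
q = 22425 (q = -3*(-7475) = 22425)
l(O) = 1 (l(O) = (2*O)/((2*O)) = (2*O)*(1/(2*O)) = 1)
(14330 - A(65)/q) + l(-136) = (14330 - 65*(19 + 65)/22425) + 1 = (14330 - 65*84/22425) + 1 = (14330 - 5460/22425) + 1 = (14330 - 1*28/115) + 1 = (14330 - 28/115) + 1 = 1647922/115 + 1 = 1648037/115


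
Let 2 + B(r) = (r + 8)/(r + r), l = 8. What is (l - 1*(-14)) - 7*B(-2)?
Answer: 93/2 ≈ 46.500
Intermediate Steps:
B(r) = -2 + (8 + r)/(2*r) (B(r) = -2 + (r + 8)/(r + r) = -2 + (8 + r)/((2*r)) = -2 + (8 + r)*(1/(2*r)) = -2 + (8 + r)/(2*r))
(l - 1*(-14)) - 7*B(-2) = (8 - 1*(-14)) - 7*(-3/2 + 4/(-2)) = (8 + 14) - 7*(-3/2 + 4*(-½)) = 22 - 7*(-3/2 - 2) = 22 - 7*(-7/2) = 22 + 49/2 = 93/2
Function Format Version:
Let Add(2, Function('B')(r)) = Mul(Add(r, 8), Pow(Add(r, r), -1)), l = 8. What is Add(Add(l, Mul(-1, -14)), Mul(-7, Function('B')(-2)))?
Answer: Rational(93, 2) ≈ 46.500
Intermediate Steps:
Function('B')(r) = Add(-2, Mul(Rational(1, 2), Pow(r, -1), Add(8, r))) (Function('B')(r) = Add(-2, Mul(Add(r, 8), Pow(Add(r, r), -1))) = Add(-2, Mul(Add(8, r), Pow(Mul(2, r), -1))) = Add(-2, Mul(Add(8, r), Mul(Rational(1, 2), Pow(r, -1)))) = Add(-2, Mul(Rational(1, 2), Pow(r, -1), Add(8, r))))
Add(Add(l, Mul(-1, -14)), Mul(-7, Function('B')(-2))) = Add(Add(8, Mul(-1, -14)), Mul(-7, Add(Rational(-3, 2), Mul(4, Pow(-2, -1))))) = Add(Add(8, 14), Mul(-7, Add(Rational(-3, 2), Mul(4, Rational(-1, 2))))) = Add(22, Mul(-7, Add(Rational(-3, 2), -2))) = Add(22, Mul(-7, Rational(-7, 2))) = Add(22, Rational(49, 2)) = Rational(93, 2)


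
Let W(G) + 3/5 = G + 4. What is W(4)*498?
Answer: 18426/5 ≈ 3685.2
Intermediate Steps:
W(G) = 17/5 + G (W(G) = -3/5 + (G + 4) = -3/5 + (4 + G) = 17/5 + G)
W(4)*498 = (17/5 + 4)*498 = (37/5)*498 = 18426/5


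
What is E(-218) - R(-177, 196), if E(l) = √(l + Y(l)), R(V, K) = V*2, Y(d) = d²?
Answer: 354 + √47306 ≈ 571.50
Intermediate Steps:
R(V, K) = 2*V
E(l) = √(l + l²)
E(-218) - R(-177, 196) = √(-218*(1 - 218)) - 2*(-177) = √(-218*(-217)) - 1*(-354) = √47306 + 354 = 354 + √47306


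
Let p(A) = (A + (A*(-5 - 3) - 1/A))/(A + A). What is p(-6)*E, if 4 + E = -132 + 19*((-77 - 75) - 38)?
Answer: 473869/36 ≈ 13163.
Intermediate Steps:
p(A) = (-1/A - 7*A)/(2*A) (p(A) = (A + (A*(-8) - 1/A))/((2*A)) = (A + (-8*A - 1/A))*(1/(2*A)) = (A + (-1/A - 8*A))*(1/(2*A)) = (-1/A - 7*A)*(1/(2*A)) = (-1/A - 7*A)/(2*A))
E = -3746 (E = -4 + (-132 + 19*((-77 - 75) - 38)) = -4 + (-132 + 19*(-152 - 38)) = -4 + (-132 + 19*(-190)) = -4 + (-132 - 3610) = -4 - 3742 = -3746)
p(-6)*E = (-7/2 - ½/(-6)²)*(-3746) = (-7/2 - ½*1/36)*(-3746) = (-7/2 - 1/72)*(-3746) = -253/72*(-3746) = 473869/36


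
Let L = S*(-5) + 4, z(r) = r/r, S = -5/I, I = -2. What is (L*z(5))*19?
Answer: -323/2 ≈ -161.50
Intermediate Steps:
S = 5/2 (S = -5/(-2) = -5*(-½) = 5/2 ≈ 2.5000)
z(r) = 1
L = -17/2 (L = (5/2)*(-5) + 4 = -25/2 + 4 = -17/2 ≈ -8.5000)
(L*z(5))*19 = -17/2*1*19 = -17/2*19 = -323/2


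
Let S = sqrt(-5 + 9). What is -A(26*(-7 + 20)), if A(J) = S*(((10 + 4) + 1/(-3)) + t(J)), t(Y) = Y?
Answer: -2110/3 ≈ -703.33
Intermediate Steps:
S = 2 (S = sqrt(4) = 2)
A(J) = 82/3 + 2*J (A(J) = 2*(((10 + 4) + 1/(-3)) + J) = 2*((14 - 1/3) + J) = 2*(41/3 + J) = 82/3 + 2*J)
-A(26*(-7 + 20)) = -(82/3 + 2*(26*(-7 + 20))) = -(82/3 + 2*(26*13)) = -(82/3 + 2*338) = -(82/3 + 676) = -1*2110/3 = -2110/3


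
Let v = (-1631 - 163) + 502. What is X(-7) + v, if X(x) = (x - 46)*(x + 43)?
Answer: -3200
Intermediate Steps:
X(x) = (-46 + x)*(43 + x)
v = -1292 (v = -1794 + 502 = -1292)
X(-7) + v = (-1978 + (-7)**2 - 3*(-7)) - 1292 = (-1978 + 49 + 21) - 1292 = -1908 - 1292 = -3200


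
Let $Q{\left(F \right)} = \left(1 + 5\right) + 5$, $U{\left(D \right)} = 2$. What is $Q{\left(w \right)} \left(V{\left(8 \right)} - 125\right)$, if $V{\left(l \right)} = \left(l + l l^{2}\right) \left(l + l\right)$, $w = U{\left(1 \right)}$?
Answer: $90145$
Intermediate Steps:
$w = 2$
$V{\left(l \right)} = 2 l \left(l + l^{3}\right)$ ($V{\left(l \right)} = \left(l + l^{3}\right) 2 l = 2 l \left(l + l^{3}\right)$)
$Q{\left(F \right)} = 11$ ($Q{\left(F \right)} = 6 + 5 = 11$)
$Q{\left(w \right)} \left(V{\left(8 \right)} - 125\right) = 11 \left(2 \cdot 8^{2} \left(1 + 8^{2}\right) - 125\right) = 11 \left(2 \cdot 64 \left(1 + 64\right) - 125\right) = 11 \left(2 \cdot 64 \cdot 65 - 125\right) = 11 \left(8320 - 125\right) = 11 \cdot 8195 = 90145$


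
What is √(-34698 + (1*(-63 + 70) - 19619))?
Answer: I*√54310 ≈ 233.05*I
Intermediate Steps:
√(-34698 + (1*(-63 + 70) - 19619)) = √(-34698 + (1*7 - 19619)) = √(-34698 + (7 - 19619)) = √(-34698 - 19612) = √(-54310) = I*√54310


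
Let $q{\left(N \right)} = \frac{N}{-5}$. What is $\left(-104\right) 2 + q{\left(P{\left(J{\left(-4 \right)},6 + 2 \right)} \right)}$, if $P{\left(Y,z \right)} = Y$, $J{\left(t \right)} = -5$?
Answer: $-207$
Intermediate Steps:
$q{\left(N \right)} = - \frac{N}{5}$ ($q{\left(N \right)} = N \left(- \frac{1}{5}\right) = - \frac{N}{5}$)
$\left(-104\right) 2 + q{\left(P{\left(J{\left(-4 \right)},6 + 2 \right)} \right)} = \left(-104\right) 2 - -1 = -208 + 1 = -207$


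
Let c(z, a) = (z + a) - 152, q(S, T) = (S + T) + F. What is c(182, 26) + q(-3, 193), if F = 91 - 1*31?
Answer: 306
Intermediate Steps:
F = 60 (F = 91 - 31 = 60)
q(S, T) = 60 + S + T (q(S, T) = (S + T) + 60 = 60 + S + T)
c(z, a) = -152 + a + z (c(z, a) = (a + z) - 152 = -152 + a + z)
c(182, 26) + q(-3, 193) = (-152 + 26 + 182) + (60 - 3 + 193) = 56 + 250 = 306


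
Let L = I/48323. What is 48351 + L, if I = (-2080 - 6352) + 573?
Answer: 2336457514/48323 ≈ 48351.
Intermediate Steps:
I = -7859 (I = -8432 + 573 = -7859)
L = -7859/48323 ≈ -0.16263
48351 + L = 48351 - 7859/48323 = 2336457514/48323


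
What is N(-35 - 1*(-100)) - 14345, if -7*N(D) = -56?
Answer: -14337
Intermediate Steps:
N(D) = 8 (N(D) = -1/7*(-56) = 8)
N(-35 - 1*(-100)) - 14345 = 8 - 14345 = -14337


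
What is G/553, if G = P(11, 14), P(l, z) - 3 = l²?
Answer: 124/553 ≈ 0.22423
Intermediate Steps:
P(l, z) = 3 + l²
G = 124 (G = 3 + 11² = 3 + 121 = 124)
G/553 = 124/553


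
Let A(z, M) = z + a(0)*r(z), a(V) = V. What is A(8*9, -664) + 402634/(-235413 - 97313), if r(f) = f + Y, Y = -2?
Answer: 11776819/166363 ≈ 70.790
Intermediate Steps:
r(f) = -2 + f (r(f) = f - 2 = -2 + f)
A(z, M) = z (A(z, M) = z + 0*(-2 + z) = z + 0 = z)
A(8*9, -664) + 402634/(-235413 - 97313) = 8*9 + 402634/(-235413 - 97313) = 72 + 402634/(-332726) = 72 + 402634*(-1/332726) = 72 - 201317/166363 = 11776819/166363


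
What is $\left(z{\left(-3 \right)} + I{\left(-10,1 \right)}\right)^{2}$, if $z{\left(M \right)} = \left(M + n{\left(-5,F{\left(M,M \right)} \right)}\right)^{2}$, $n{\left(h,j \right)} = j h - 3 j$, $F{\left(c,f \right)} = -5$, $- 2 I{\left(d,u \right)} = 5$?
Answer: $\frac{7469289}{4} \approx 1.8673 \cdot 10^{6}$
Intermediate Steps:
$I{\left(d,u \right)} = - \frac{5}{2}$ ($I{\left(d,u \right)} = \left(- \frac{1}{2}\right) 5 = - \frac{5}{2}$)
$n{\left(h,j \right)} = - 3 j + h j$ ($n{\left(h,j \right)} = h j - 3 j = - 3 j + h j$)
$z{\left(M \right)} = \left(40 + M\right)^{2}$ ($z{\left(M \right)} = \left(M - 5 \left(-3 - 5\right)\right)^{2} = \left(M - -40\right)^{2} = \left(M + 40\right)^{2} = \left(40 + M\right)^{2}$)
$\left(z{\left(-3 \right)} + I{\left(-10,1 \right)}\right)^{2} = \left(\left(40 - 3\right)^{2} - \frac{5}{2}\right)^{2} = \left(37^{2} - \frac{5}{2}\right)^{2} = \left(1369 - \frac{5}{2}\right)^{2} = \left(\frac{2733}{2}\right)^{2} = \frac{7469289}{4}$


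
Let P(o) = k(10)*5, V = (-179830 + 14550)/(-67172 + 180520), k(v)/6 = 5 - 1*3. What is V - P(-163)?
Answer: -1741540/28337 ≈ -61.458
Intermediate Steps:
k(v) = 12 (k(v) = 6*(5 - 1*3) = 6*(5 - 3) = 6*2 = 12)
V = -41320/28337 (V = -165280/113348 = -165280*1/113348 = -41320/28337 ≈ -1.4582)
P(o) = 60 (P(o) = 12*5 = 60)
V - P(-163) = -41320/28337 - 1*60 = -41320/28337 - 60 = -1741540/28337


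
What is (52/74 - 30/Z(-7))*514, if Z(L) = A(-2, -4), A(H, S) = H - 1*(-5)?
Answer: -176816/37 ≈ -4778.8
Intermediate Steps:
A(H, S) = 5 + H (A(H, S) = H + 5 = 5 + H)
Z(L) = 3 (Z(L) = 5 - 2 = 3)
(52/74 - 30/Z(-7))*514 = (52/74 - 30/3)*514 = (52*(1/74) - 30*⅓)*514 = (26/37 - 10)*514 = -344/37*514 = -176816/37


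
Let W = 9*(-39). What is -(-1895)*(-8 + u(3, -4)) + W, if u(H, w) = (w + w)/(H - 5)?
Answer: -7931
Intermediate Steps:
u(H, w) = 2*w/(-5 + H) (u(H, w) = (2*w)/(-5 + H) = 2*w/(-5 + H))
W = -351
-(-1895)*(-8 + u(3, -4)) + W = -(-1895)*(-8 + 2*(-4)/(-5 + 3)) - 351 = -(-1895)*(-8 + 2*(-4)/(-2)) - 351 = -(-1895)*(-8 + 2*(-4)*(-½)) - 351 = -(-1895)*(-8 + 4) - 351 = -(-1895)*(-4) - 351 = -379*20 - 351 = -7580 - 351 = -7931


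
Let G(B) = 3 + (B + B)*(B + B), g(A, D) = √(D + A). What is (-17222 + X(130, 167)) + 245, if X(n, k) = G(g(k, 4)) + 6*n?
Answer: -15510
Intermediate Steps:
g(A, D) = √(A + D)
G(B) = 3 + 4*B² (G(B) = 3 + (2*B)*(2*B) = 3 + 4*B²)
X(n, k) = 19 + 4*k + 6*n (X(n, k) = (3 + 4*(√(k + 4))²) + 6*n = (3 + 4*(√(4 + k))²) + 6*n = (3 + 4*(4 + k)) + 6*n = (3 + (16 + 4*k)) + 6*n = (19 + 4*k) + 6*n = 19 + 4*k + 6*n)
(-17222 + X(130, 167)) + 245 = (-17222 + (19 + 4*167 + 6*130)) + 245 = (-17222 + (19 + 668 + 780)) + 245 = (-17222 + 1467) + 245 = -15755 + 245 = -15510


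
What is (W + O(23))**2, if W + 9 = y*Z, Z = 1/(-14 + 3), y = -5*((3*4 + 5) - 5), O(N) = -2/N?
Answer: 844561/64009 ≈ 13.194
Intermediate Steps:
y = -60 (y = -5*((12 + 5) - 5) = -5*(17 - 5) = -5*12 = -60)
Z = -1/11 (Z = 1/(-11) = -1/11 ≈ -0.090909)
W = -39/11 (W = -9 - 60*(-1/11) = -9 + 60/11 = -39/11 ≈ -3.5455)
(W + O(23))**2 = (-39/11 - 2/23)**2 = (-919/253)**2 = 844561/64009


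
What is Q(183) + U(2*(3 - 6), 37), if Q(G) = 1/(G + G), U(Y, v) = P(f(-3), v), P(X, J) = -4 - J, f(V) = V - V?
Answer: -15005/366 ≈ -40.997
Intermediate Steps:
f(V) = 0
U(Y, v) = -4 - v
Q(G) = 1/(2*G)
Q(183) + U(2*(3 - 6), 37) = (1/2)/183 + (-4 - 1*37) = (1/2)*(1/183) + (-4 - 37) = 1/366 - 41 = -15005/366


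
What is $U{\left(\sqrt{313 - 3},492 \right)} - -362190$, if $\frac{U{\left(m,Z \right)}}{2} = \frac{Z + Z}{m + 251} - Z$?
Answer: $\frac{7548286438}{20897} - \frac{656 \sqrt{310}}{20897} \approx 3.6121 \cdot 10^{5}$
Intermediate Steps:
$U{\left(m,Z \right)} = - 2 Z + \frac{4 Z}{251 + m}$ ($U{\left(m,Z \right)} = 2 \left(\frac{Z + Z}{m + 251} - Z\right) = 2 \left(\frac{2 Z}{251 + m} - Z\right) = 2 \left(- Z + \frac{2 Z}{251 + m}\right) = - 2 Z + \frac{4 Z}{251 + m}$)
$U{\left(\sqrt{313 - 3},492 \right)} - -362190 = \left(-2\right) 492 \frac{1}{251 + \sqrt{313 - 3}} \left(249 + \sqrt{313 - 3}\right) - -362190 = \left(-2\right) 492 \frac{1}{251 + \sqrt{310}} \left(249 + \sqrt{310}\right) + 362190 = - \frac{984 \left(249 + \sqrt{310}\right)}{251 + \sqrt{310}} + 362190 = 362190 - \frac{984 \left(249 + \sqrt{310}\right)}{251 + \sqrt{310}}$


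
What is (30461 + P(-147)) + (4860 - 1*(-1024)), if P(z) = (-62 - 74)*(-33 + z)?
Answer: 60825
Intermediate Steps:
P(z) = 4488 - 136*z (P(z) = -136*(-33 + z) = 4488 - 136*z)
(30461 + P(-147)) + (4860 - 1*(-1024)) = (30461 + (4488 - 136*(-147))) + (4860 - 1*(-1024)) = (30461 + (4488 + 19992)) + (4860 + 1024) = (30461 + 24480) + 5884 = 54941 + 5884 = 60825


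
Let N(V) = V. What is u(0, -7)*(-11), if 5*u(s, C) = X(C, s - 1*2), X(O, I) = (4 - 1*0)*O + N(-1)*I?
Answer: 286/5 ≈ 57.200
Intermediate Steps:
X(O, I) = -I + 4*O (X(O, I) = (4 - 1*0)*O - I = (4 + 0)*O - I = 4*O - I = -I + 4*O)
u(s, C) = ⅖ - s/5 + 4*C/5 (u(s, C) = (-(s - 1*2) + 4*C)/5 = (-(s - 2) + 4*C)/5 = (-(-2 + s) + 4*C)/5 = ((2 - s) + 4*C)/5 = (2 - s + 4*C)/5 = ⅖ - s/5 + 4*C/5)
u(0, -7)*(-11) = (⅖ - ⅕*0 + (⅘)*(-7))*(-11) = (⅖ + 0 - 28/5)*(-11) = -26/5*(-11) = 286/5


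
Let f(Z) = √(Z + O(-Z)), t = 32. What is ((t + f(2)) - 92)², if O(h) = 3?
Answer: (60 - √5)² ≈ 3336.7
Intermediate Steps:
f(Z) = √(3 + Z) (f(Z) = √(Z + 3) = √(3 + Z))
((t + f(2)) - 92)² = ((32 + √(3 + 2)) - 92)² = ((32 + √5) - 92)² = (-60 + √5)²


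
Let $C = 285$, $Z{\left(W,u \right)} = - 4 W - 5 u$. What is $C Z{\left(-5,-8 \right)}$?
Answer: $17100$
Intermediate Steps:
$Z{\left(W,u \right)} = - 5 u - 4 W$
$C Z{\left(-5,-8 \right)} = 285 \left(\left(-5\right) \left(-8\right) - -20\right) = 285 \left(40 + 20\right) = 285 \cdot 60 = 17100$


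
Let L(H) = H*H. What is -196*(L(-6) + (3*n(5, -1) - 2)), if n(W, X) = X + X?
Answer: -5488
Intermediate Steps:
n(W, X) = 2*X
L(H) = H²
-196*(L(-6) + (3*n(5, -1) - 2)) = -196*((-6)² + (3*(2*(-1)) - 2)) = -196*(36 + (3*(-2) - 2)) = -196*(36 + (-6 - 2)) = -196*(36 - 8) = -196*28 = -5488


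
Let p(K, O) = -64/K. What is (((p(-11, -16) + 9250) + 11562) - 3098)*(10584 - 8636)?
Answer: 379700264/11 ≈ 3.4518e+7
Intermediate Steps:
(((p(-11, -16) + 9250) + 11562) - 3098)*(10584 - 8636) = (((-64/(-11) + 9250) + 11562) - 3098)*(10584 - 8636) = (((-64*(-1/11) + 9250) + 11562) - 3098)*1948 = (((64/11 + 9250) + 11562) - 3098)*1948 = ((101814/11 + 11562) - 3098)*1948 = (228996/11 - 3098)*1948 = (194918/11)*1948 = 379700264/11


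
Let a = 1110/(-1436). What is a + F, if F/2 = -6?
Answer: -9171/718 ≈ -12.773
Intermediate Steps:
F = -12 (F = 2*(-6) = -12)
a = -555/718 (a = 1110*(-1/1436) = -555/718 ≈ -0.77298)
a + F = -555/718 - 12 = -9171/718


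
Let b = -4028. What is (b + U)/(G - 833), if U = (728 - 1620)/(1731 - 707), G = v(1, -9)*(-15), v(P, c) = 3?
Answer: 1031391/224768 ≈ 4.5887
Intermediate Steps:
G = -45 (G = 3*(-15) = -45)
U = -223/256 (U = -892/1024 = -892*1/1024 = -223/256 ≈ -0.87109)
(b + U)/(G - 833) = (-4028 - 223/256)/(-45 - 833) = -1031391/256/(-878) = -1031391/256*(-1/878) = 1031391/224768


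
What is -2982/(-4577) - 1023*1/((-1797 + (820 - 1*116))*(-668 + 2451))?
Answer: 5816060529/8919744563 ≈ 0.65204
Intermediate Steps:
-2982/(-4577) - 1023*1/((-1797 + (820 - 1*116))*(-668 + 2451)) = -2982*(-1/4577) - 1023*1/(1783*(-1797 + (820 - 116))) = 2982/4577 - 1023*1/(1783*(-1797 + 704)) = 2982/4577 - 1023/(1783*(-1093)) = 2982/4577 - 1023/(-1948819) = 2982/4577 - 1023*(-1/1948819) = 2982/4577 + 1023/1948819 = 5816060529/8919744563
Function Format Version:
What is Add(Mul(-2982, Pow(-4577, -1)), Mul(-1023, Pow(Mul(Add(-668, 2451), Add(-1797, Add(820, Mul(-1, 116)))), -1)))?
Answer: Rational(5816060529, 8919744563) ≈ 0.65204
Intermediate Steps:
Add(Mul(-2982, Pow(-4577, -1)), Mul(-1023, Pow(Mul(Add(-668, 2451), Add(-1797, Add(820, Mul(-1, 116)))), -1))) = Add(Mul(-2982, Rational(-1, 4577)), Mul(-1023, Pow(Mul(1783, Add(-1797, Add(820, -116))), -1))) = Add(Rational(2982, 4577), Mul(-1023, Pow(Mul(1783, Add(-1797, 704)), -1))) = Add(Rational(2982, 4577), Mul(-1023, Pow(Mul(1783, -1093), -1))) = Add(Rational(2982, 4577), Mul(-1023, Pow(-1948819, -1))) = Add(Rational(2982, 4577), Mul(-1023, Rational(-1, 1948819))) = Add(Rational(2982, 4577), Rational(1023, 1948819)) = Rational(5816060529, 8919744563)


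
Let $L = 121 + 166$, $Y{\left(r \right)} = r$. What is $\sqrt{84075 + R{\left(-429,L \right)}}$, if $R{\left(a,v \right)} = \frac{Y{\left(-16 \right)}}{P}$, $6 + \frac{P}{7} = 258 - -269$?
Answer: $\frac{\sqrt{1118248643323}}{3647} \approx 289.96$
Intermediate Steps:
$P = 3647$ ($P = -42 + 7 \left(258 - -269\right) = -42 + 7 \left(258 + 269\right) = -42 + 7 \cdot 527 = -42 + 3689 = 3647$)
$L = 287$
$R{\left(a,v \right)} = - \frac{16}{3647}$
$\sqrt{84075 + R{\left(-429,L \right)}} = \sqrt{84075 - \frac{16}{3647}} = \sqrt{\frac{306621509}{3647}} = \frac{\sqrt{1118248643323}}{3647}$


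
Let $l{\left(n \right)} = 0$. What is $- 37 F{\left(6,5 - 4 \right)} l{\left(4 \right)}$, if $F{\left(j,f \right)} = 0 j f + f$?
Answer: $0$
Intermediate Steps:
$F{\left(j,f \right)} = f$ ($F{\left(j,f \right)} = 0 f + f = 0 + f = f$)
$- 37 F{\left(6,5 - 4 \right)} l{\left(4 \right)} = - 37 \left(5 - 4\right) 0 = \left(-37\right) 1 \cdot 0 = \left(-37\right) 0 = 0$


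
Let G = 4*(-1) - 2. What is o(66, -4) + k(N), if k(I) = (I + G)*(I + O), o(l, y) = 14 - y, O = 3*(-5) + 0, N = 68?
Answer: 3304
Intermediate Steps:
G = -6 (G = -4 - 2 = -6)
O = -15 (O = -15 + 0 = -15)
k(I) = (-15 + I)*(-6 + I) (k(I) = (I - 6)*(I - 15) = (-6 + I)*(-15 + I) = (-15 + I)*(-6 + I))
o(66, -4) + k(N) = (14 - 1*(-4)) + (90 + 68**2 - 21*68) = (14 + 4) + (90 + 4624 - 1428) = 18 + 3286 = 3304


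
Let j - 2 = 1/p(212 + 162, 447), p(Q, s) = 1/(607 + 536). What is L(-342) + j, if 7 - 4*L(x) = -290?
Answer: 4877/4 ≈ 1219.3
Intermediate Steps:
L(x) = 297/4 (L(x) = 7/4 - 1/4*(-290) = 7/4 + 145/2 = 297/4)
p(Q, s) = 1/1143
j = 1145 (j = 2 + 1/(1/1143) = 2 + 1143 = 1145)
L(-342) + j = 297/4 + 1145 = 4877/4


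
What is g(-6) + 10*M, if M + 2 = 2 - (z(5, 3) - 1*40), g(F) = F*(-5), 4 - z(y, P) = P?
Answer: 420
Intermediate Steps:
z(y, P) = 4 - P
g(F) = -5*F
M = 39 (M = -2 + (2 - ((4 - 1*3) - 1*40)) = -2 + (2 - ((4 - 3) - 40)) = -2 + (2 - (1 - 40)) = -2 + (2 - 1*(-39)) = -2 + (2 + 39) = -2 + 41 = 39)
g(-6) + 10*M = -5*(-6) + 10*39 = 30 + 390 = 420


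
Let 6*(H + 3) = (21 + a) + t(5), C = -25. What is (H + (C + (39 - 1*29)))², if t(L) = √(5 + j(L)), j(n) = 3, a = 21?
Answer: (33 - √2)²/9 ≈ 110.85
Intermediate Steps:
t(L) = 2*√2 (t(L) = √(5 + 3) = √8 = 2*√2)
H = 4 + √2/3 (H = -3 + ((21 + 21) + 2*√2)/6 = -3 + (42 + 2*√2)/6 = -3 + (7 + √2/3) = 4 + √2/3 ≈ 4.4714)
(H + (C + (39 - 1*29)))² = ((4 + √2/3) + (-25 + (39 - 1*29)))² = ((4 + √2/3) + (-25 + (39 - 29)))² = ((4 + √2/3) + (-25 + 10))² = ((4 + √2/3) - 15)² = (-11 + √2/3)²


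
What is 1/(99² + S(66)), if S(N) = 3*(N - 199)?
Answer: 1/9402 ≈ 0.00010636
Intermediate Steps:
S(N) = -597 + 3*N (S(N) = 3*(-199 + N) = -597 + 3*N)
1/(99² + S(66)) = 1/(99² + (-597 + 3*66)) = 1/(9801 + (-597 + 198)) = 1/(9801 - 399) = 1/9402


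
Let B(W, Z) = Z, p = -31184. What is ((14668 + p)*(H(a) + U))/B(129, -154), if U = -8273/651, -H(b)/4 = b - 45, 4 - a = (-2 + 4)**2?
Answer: 899354006/50127 ≈ 17942.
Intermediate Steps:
a = 0 (a = 4 - (-2 + 4)**2 = 4 - 1*2**2 = 4 - 1*4 = 4 - 4 = 0)
H(b) = 180 - 4*b (H(b) = -4*(b - 45) = -4*(-45 + b) = 180 - 4*b)
U = -8273/651 (U = -8273*1/651 = -8273/651 ≈ -12.708)
((14668 + p)*(H(a) + U))/B(129, -154) = ((14668 - 31184)*((180 - 4*0) - 8273/651))/(-154) = -16516*((180 + 0) - 8273/651)*(-1/154) = -16516*(180 - 8273/651)*(-1/154) = -16516*108907/651*(-1/154) = -1798708012/651*(-1/154) = 899354006/50127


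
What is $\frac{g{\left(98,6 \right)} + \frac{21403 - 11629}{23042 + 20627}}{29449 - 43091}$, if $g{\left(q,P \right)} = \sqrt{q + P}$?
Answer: $- \frac{4887}{297866249} - \frac{\sqrt{26}}{6821} \approx -0.00076395$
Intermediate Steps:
$g{\left(q,P \right)} = \sqrt{P + q}$
$\frac{g{\left(98,6 \right)} + \frac{21403 - 11629}{23042 + 20627}}{29449 - 43091} = \frac{\sqrt{6 + 98} + \frac{21403 - 11629}{23042 + 20627}}{29449 - 43091} = \frac{\sqrt{104} + \frac{9774}{43669}}{-13642} = \left(2 \sqrt{26} + 9774 \cdot \frac{1}{43669}\right) \left(- \frac{1}{13642}\right) = \left(2 \sqrt{26} + \frac{9774}{43669}\right) \left(- \frac{1}{13642}\right) = \left(\frac{9774}{43669} + 2 \sqrt{26}\right) \left(- \frac{1}{13642}\right) = - \frac{4887}{297866249} - \frac{\sqrt{26}}{6821}$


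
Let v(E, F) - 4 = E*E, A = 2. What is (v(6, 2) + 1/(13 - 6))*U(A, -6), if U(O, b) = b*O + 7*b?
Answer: -15174/7 ≈ -2167.7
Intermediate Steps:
U(O, b) = 7*b + O*b (U(O, b) = O*b + 7*b = 7*b + O*b)
v(E, F) = 4 + E² (v(E, F) = 4 + E*E = 4 + E²)
(v(6, 2) + 1/(13 - 6))*U(A, -6) = ((4 + 6²) + 1/(13 - 6))*(-6*(7 + 2)) = ((4 + 36) + 1/7)*(-6*9) = (40 + ⅐)*(-54) = (281/7)*(-54) = -15174/7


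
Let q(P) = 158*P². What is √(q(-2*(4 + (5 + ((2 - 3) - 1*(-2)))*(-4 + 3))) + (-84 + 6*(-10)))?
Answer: 4*√149 ≈ 48.826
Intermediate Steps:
√(q(-2*(4 + (5 + ((2 - 3) - 1*(-2)))*(-4 + 3))) + (-84 + 6*(-10))) = √(158*(-2*(4 + (5 + ((2 - 3) - 1*(-2)))*(-4 + 3)))² + (-84 + 6*(-10))) = √(158*(-2*(4 + (5 + (-1 + 2))*(-1)))² + (-84 - 60)) = √(158*(-2*(4 + (5 + 1)*(-1)))² - 144) = √(158*(-2*(4 + 6*(-1)))² - 144) = √(158*(-2*(4 - 6))² - 144) = √(158*(-2*(-2))² - 144) = √(158*4² - 144) = √(158*16 - 144) = √(2528 - 144) = √2384 = 4*√149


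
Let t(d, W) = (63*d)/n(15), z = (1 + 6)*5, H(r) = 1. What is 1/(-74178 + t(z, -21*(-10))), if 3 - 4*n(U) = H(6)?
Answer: -1/69768 ≈ -1.4333e-5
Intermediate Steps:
z = 35 (z = 7*5 = 35)
n(U) = ½ (n(U) = ¾ - ¼*1 = ¾ - ¼ = ½)
t(d, W) = 126*d (t(d, W) = (63*d)/(½) = (63*d)*2 = 126*d)
1/(-74178 + t(z, -21*(-10))) = 1/(-74178 + 126*35) = 1/(-74178 + 4410) = 1/(-69768) = -1/69768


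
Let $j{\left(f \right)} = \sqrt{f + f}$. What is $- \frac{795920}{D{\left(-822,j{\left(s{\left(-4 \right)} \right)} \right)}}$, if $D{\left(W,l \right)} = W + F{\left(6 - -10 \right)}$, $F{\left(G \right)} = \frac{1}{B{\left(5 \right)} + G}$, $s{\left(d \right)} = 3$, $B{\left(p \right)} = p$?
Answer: $\frac{16714320}{17261} \approx 968.33$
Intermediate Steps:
$j{\left(f \right)} = \sqrt{2} \sqrt{f}$ ($j{\left(f \right)} = \sqrt{2 f} = \sqrt{2} \sqrt{f}$)
$F{\left(G \right)} = \frac{1}{5 + G}$
$D{\left(W,l \right)} = \frac{1}{21} + W$ ($D{\left(W,l \right)} = W + \frac{1}{5 + \left(6 - -10\right)} = W + \frac{1}{5 + \left(6 + 10\right)} = W + \frac{1}{5 + 16} = W + \frac{1}{21} = \frac{1}{21} + W$)
$- \frac{795920}{D{\left(-822,j{\left(s{\left(-4 \right)} \right)} \right)}} = - \frac{795920}{\frac{1}{21} - 822} = - \frac{795920}{- \frac{17261}{21}} = \left(-795920\right) \left(- \frac{21}{17261}\right) = \frac{16714320}{17261}$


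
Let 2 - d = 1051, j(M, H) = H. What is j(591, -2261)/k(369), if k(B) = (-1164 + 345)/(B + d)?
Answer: -219640/117 ≈ -1877.3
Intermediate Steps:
d = -1049 (d = 2 - 1*1051 = 2 - 1051 = -1049)
k(B) = -819/(-1049 + B) (k(B) = (-1164 + 345)/(B - 1049) = -819/(-1049 + B))
j(591, -2261)/k(369) = -2261/((-819/(-1049 + 369))) = -2261/((-819/(-680))) = -2261/((-819*(-1/680))) = -2261/819/680 = -2261*680/819 = -219640/117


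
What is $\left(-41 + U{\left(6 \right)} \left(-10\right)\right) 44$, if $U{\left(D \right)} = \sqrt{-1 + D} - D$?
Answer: $836 - 440 \sqrt{5} \approx -147.87$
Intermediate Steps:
$\left(-41 + U{\left(6 \right)} \left(-10\right)\right) 44 = \left(-41 + \left(\sqrt{-1 + 6} - 6\right) \left(-10\right)\right) 44 = \left(-41 + \left(\sqrt{5} - 6\right) \left(-10\right)\right) 44 = \left(-41 + \left(-6 + \sqrt{5}\right) \left(-10\right)\right) 44 = \left(-41 + \left(60 - 10 \sqrt{5}\right)\right) 44 = \left(19 - 10 \sqrt{5}\right) 44 = 836 - 440 \sqrt{5}$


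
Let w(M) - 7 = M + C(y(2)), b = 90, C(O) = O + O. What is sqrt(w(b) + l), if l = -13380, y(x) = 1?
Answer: I*sqrt(13281) ≈ 115.24*I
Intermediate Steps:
C(O) = 2*O
w(M) = 9 + M (w(M) = 7 + (M + 2*1) = 7 + (M + 2) = 7 + (2 + M) = 9 + M)
sqrt(w(b) + l) = sqrt((9 + 90) - 13380) = sqrt(99 - 13380) = sqrt(-13281) = I*sqrt(13281)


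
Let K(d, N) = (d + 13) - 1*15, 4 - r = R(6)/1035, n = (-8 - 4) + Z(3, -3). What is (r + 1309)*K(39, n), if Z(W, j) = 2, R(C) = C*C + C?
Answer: 16759927/345 ≈ 48580.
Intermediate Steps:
R(C) = C + C**2 (R(C) = C**2 + C = C + C**2)
n = -10 (n = (-8 - 4) + 2 = -12 + 2 = -10)
r = 1366/345 (r = 4 - 6*(1 + 6)/1035 = 4 - 6*7/1035 = 4 - 42/1035 = 4 - 1*14/345 = 4 - 14/345 = 1366/345 ≈ 3.9594)
K(d, N) = -2 + d (K(d, N) = (13 + d) - 15 = -2 + d)
(r + 1309)*K(39, n) = (1366/345 + 1309)*(-2 + 39) = (452971/345)*37 = 16759927/345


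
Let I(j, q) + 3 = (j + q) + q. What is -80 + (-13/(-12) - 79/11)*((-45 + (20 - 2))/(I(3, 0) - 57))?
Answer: -69295/836 ≈ -82.889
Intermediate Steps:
I(j, q) = -3 + j + 2*q (I(j, q) = -3 + ((j + q) + q) = -3 + (j + 2*q) = -3 + j + 2*q)
-80 + (-13/(-12) - 79/11)*((-45 + (20 - 2))/(I(3, 0) - 57)) = -80 + (-13/(-12) - 79/11)*((-45 + (20 - 2))/((-3 + 3 + 2*0) - 57)) = -80 + (-13*(-1/12) - 79*1/11)*((-45 + 18)/((-3 + 3 + 0) - 57)) = -80 + (13/12 - 79/11)*(-27/(0 - 57)) = -80 - (-7245)/(44*(-57)) = -80 - (-7245)*(-1)/(44*57) = -80 - 805/132*9/19 = -80 - 2415/836 = -69295/836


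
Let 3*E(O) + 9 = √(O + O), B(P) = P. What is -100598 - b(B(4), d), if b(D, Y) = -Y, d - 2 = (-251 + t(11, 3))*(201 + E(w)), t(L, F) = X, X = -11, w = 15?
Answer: -152472 - 262*√30/3 ≈ -1.5295e+5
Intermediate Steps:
E(O) = -3 + √2*√O/3 (E(O) = -3 + √(O + O)/3 = -3 + √(2*O)/3 = -3 + (√2*√O)/3 = -3 + √2*√O/3)
t(L, F) = -11
d = -51874 - 262*√30/3 (d = 2 + (-251 - 11)*(201 + (-3 + √2*√15/3)) = 2 - 262*(201 + (-3 + √30/3)) = 2 - 262*(198 + √30/3) = 2 + (-51876 - 262*√30/3) = -51874 - 262*√30/3 ≈ -52352.)
-100598 - b(B(4), d) = -100598 - (-1)*(-51874 - 262*√30/3) = -100598 - (51874 + 262*√30/3) = -100598 + (-51874 - 262*√30/3) = -152472 - 262*√30/3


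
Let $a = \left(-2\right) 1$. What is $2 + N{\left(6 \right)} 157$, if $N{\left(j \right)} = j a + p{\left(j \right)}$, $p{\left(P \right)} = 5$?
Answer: $-1097$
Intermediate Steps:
$a = -2$
$N{\left(j \right)} = 5 - 2 j$ ($N{\left(j \right)} = j \left(-2\right) + 5 = - 2 j + 5 = 5 - 2 j$)
$2 + N{\left(6 \right)} 157 = 2 + \left(5 - 12\right) 157 = 2 - 1099 = -1097$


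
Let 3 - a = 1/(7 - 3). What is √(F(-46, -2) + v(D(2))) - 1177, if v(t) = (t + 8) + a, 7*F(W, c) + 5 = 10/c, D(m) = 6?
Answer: -1177 + √3003/14 ≈ -1173.1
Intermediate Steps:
a = 11/4 (a = 3 - 1/(7 - 3) = 3 - 1/4 = 3 - 1*¼ = 3 - ¼ = 11/4 ≈ 2.7500)
F(W, c) = -5/7 + 10/(7*c) (F(W, c) = -5/7 + (10/c)/7 = -5/7 + 10/(7*c))
v(t) = 43/4 + t (v(t) = (t + 8) + 11/4 = (8 + t) + 11/4 = 43/4 + t)
√(F(-46, -2) + v(D(2))) - 1177 = √((5/7)*(2 - 1*(-2))/(-2) + (43/4 + 6)) - 1177 = √((5/7)*(-½)*(2 + 2) + 67/4) - 1177 = √((5/7)*(-½)*4 + 67/4) - 1177 = √(-10/7 + 67/4) - 1177 = √(429/28) - 1177 = √3003/14 - 1177 = -1177 + √3003/14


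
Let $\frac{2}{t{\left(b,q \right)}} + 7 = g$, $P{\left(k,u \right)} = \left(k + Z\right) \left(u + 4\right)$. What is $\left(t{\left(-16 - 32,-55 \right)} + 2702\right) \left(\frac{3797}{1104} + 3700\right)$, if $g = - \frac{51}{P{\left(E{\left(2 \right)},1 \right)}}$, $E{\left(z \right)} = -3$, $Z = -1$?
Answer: $\frac{163842347581}{16376} \approx 1.0005 \cdot 10^{7}$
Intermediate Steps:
$P{\left(k,u \right)} = \left(-1 + k\right) \left(4 + u\right)$ ($P{\left(k,u \right)} = \left(k - 1\right) \left(u + 4\right) = \left(-1 + k\right) \left(4 + u\right)$)
$g = \frac{51}{20}$ ($g = - \frac{51}{-4 - 1 + 4 \left(-3\right) - 3} = - \frac{51}{-4 - 1 - 12 - 3} = - \frac{51}{-20} = \left(-51\right) \left(- \frac{1}{20}\right) = \frac{51}{20} \approx 2.55$)
$t{\left(b,q \right)} = - \frac{40}{89}$ ($t{\left(b,q \right)} = \frac{2}{-7 + \frac{51}{20}} = \frac{2}{- \frac{89}{20}} = 2 \left(- \frac{20}{89}\right) = - \frac{40}{89}$)
$\left(t{\left(-16 - 32,-55 \right)} + 2702\right) \left(\frac{3797}{1104} + 3700\right) = \left(- \frac{40}{89} + 2702\right) \left(\frac{3797}{1104} + 3700\right) = \frac{240438 \left(3797 \cdot \frac{1}{1104} + 3700\right)}{89} = \frac{240438 \left(\frac{3797}{1104} + 3700\right)}{89} = \frac{240438}{89} \cdot \frac{4088597}{1104} = \frac{163842347581}{16376}$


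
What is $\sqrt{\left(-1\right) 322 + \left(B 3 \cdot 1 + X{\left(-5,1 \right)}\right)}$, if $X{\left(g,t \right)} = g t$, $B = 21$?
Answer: $2 i \sqrt{66} \approx 16.248 i$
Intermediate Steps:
$\sqrt{\left(-1\right) 322 + \left(B 3 \cdot 1 + X{\left(-5,1 \right)}\right)} = \sqrt{\left(-1\right) 322 + \left(21 \cdot 3 \cdot 1 - 5\right)} = \sqrt{-322 + \left(21 \cdot 3 - 5\right)} = \sqrt{-322 + \left(63 - 5\right)} = \sqrt{-322 + 58} = \sqrt{-264} = 2 i \sqrt{66}$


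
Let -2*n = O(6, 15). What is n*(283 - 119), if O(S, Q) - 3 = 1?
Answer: -328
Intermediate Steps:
O(S, Q) = 4 (O(S, Q) = 3 + 1 = 4)
n = -2 (n = -½*4 = -2)
n*(283 - 119) = -2*(283 - 119) = -2*164 = -328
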